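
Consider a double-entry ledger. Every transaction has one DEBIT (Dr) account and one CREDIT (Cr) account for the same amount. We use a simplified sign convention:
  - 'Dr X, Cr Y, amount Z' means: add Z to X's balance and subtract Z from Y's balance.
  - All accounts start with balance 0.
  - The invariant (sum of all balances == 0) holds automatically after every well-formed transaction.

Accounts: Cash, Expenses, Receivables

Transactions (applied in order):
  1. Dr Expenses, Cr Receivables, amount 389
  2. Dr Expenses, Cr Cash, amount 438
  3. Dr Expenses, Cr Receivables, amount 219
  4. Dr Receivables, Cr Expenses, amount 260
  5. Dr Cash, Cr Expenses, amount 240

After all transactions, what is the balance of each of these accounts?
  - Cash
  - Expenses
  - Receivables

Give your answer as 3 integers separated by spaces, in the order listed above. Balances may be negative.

Answer: -198 546 -348

Derivation:
After txn 1 (Dr Expenses, Cr Receivables, amount 389): Expenses=389 Receivables=-389
After txn 2 (Dr Expenses, Cr Cash, amount 438): Cash=-438 Expenses=827 Receivables=-389
After txn 3 (Dr Expenses, Cr Receivables, amount 219): Cash=-438 Expenses=1046 Receivables=-608
After txn 4 (Dr Receivables, Cr Expenses, amount 260): Cash=-438 Expenses=786 Receivables=-348
After txn 5 (Dr Cash, Cr Expenses, amount 240): Cash=-198 Expenses=546 Receivables=-348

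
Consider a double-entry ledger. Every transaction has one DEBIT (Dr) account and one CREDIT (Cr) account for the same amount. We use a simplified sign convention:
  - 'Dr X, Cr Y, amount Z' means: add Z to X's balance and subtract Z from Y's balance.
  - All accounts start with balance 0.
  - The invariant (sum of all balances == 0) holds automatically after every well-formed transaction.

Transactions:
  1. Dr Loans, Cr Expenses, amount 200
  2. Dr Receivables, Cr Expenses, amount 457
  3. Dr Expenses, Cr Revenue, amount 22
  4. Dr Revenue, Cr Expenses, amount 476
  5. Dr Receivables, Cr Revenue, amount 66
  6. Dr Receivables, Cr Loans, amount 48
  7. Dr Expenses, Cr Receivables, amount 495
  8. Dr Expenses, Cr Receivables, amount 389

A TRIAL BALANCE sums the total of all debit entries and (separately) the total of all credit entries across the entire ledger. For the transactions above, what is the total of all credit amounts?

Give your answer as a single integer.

Answer: 2153

Derivation:
Txn 1: credit+=200
Txn 2: credit+=457
Txn 3: credit+=22
Txn 4: credit+=476
Txn 5: credit+=66
Txn 6: credit+=48
Txn 7: credit+=495
Txn 8: credit+=389
Total credits = 2153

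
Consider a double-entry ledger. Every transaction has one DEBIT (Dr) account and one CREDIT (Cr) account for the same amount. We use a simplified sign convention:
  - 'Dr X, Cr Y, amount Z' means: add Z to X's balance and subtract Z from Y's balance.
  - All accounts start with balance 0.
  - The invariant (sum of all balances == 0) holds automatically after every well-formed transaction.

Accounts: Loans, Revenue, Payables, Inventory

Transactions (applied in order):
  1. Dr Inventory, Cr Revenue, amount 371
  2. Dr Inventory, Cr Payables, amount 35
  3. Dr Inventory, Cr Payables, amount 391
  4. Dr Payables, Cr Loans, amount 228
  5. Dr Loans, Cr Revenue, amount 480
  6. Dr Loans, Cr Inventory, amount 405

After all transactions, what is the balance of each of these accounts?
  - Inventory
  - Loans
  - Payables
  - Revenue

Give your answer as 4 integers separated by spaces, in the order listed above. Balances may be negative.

After txn 1 (Dr Inventory, Cr Revenue, amount 371): Inventory=371 Revenue=-371
After txn 2 (Dr Inventory, Cr Payables, amount 35): Inventory=406 Payables=-35 Revenue=-371
After txn 3 (Dr Inventory, Cr Payables, amount 391): Inventory=797 Payables=-426 Revenue=-371
After txn 4 (Dr Payables, Cr Loans, amount 228): Inventory=797 Loans=-228 Payables=-198 Revenue=-371
After txn 5 (Dr Loans, Cr Revenue, amount 480): Inventory=797 Loans=252 Payables=-198 Revenue=-851
After txn 6 (Dr Loans, Cr Inventory, amount 405): Inventory=392 Loans=657 Payables=-198 Revenue=-851

Answer: 392 657 -198 -851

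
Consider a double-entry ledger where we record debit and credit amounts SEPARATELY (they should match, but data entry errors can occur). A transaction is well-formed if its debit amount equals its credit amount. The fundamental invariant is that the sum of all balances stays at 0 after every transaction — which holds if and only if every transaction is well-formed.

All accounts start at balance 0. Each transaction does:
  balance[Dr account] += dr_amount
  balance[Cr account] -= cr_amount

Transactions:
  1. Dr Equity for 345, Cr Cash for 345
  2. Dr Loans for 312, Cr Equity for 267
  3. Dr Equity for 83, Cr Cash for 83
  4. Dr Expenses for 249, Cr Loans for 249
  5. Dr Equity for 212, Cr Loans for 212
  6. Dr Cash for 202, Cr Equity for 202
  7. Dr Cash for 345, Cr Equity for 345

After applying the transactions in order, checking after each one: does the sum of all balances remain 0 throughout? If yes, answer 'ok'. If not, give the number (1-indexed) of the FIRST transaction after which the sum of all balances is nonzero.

After txn 1: dr=345 cr=345 sum_balances=0
After txn 2: dr=312 cr=267 sum_balances=45
After txn 3: dr=83 cr=83 sum_balances=45
After txn 4: dr=249 cr=249 sum_balances=45
After txn 5: dr=212 cr=212 sum_balances=45
After txn 6: dr=202 cr=202 sum_balances=45
After txn 7: dr=345 cr=345 sum_balances=45

Answer: 2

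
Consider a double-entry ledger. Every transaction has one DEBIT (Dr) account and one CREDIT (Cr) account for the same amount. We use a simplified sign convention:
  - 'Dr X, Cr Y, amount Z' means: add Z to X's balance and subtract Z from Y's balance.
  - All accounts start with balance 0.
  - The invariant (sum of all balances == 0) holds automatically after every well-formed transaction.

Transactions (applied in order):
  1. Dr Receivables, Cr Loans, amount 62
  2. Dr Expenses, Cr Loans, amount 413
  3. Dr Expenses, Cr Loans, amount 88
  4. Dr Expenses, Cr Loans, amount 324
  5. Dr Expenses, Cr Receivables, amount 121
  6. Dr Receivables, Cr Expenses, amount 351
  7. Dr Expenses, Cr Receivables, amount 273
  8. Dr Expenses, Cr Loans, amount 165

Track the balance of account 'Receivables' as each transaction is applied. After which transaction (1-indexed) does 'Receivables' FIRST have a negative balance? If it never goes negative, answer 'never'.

Answer: 5

Derivation:
After txn 1: Receivables=62
After txn 2: Receivables=62
After txn 3: Receivables=62
After txn 4: Receivables=62
After txn 5: Receivables=-59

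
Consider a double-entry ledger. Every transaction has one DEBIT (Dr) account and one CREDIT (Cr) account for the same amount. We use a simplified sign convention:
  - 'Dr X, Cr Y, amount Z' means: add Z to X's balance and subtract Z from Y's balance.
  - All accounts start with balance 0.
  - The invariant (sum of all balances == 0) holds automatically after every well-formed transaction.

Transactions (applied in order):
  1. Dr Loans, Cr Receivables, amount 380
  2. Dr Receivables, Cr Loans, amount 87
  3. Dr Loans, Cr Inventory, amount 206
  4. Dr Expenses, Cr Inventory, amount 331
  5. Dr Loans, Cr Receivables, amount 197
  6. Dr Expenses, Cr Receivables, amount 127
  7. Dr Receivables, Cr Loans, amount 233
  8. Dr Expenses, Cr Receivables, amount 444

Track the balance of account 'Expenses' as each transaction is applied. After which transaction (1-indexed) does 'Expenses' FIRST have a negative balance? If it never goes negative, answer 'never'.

Answer: never

Derivation:
After txn 1: Expenses=0
After txn 2: Expenses=0
After txn 3: Expenses=0
After txn 4: Expenses=331
After txn 5: Expenses=331
After txn 6: Expenses=458
After txn 7: Expenses=458
After txn 8: Expenses=902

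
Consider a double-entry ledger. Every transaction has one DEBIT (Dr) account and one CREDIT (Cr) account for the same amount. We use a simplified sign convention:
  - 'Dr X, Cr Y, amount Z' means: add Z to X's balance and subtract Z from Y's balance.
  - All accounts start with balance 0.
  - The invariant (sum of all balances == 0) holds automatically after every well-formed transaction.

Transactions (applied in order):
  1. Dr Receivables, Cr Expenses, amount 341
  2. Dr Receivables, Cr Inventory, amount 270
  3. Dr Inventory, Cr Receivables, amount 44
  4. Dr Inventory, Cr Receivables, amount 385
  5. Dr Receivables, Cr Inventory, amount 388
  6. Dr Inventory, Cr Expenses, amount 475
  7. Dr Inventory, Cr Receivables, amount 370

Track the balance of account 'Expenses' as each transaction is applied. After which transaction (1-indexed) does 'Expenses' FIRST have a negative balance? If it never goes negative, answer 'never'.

Answer: 1

Derivation:
After txn 1: Expenses=-341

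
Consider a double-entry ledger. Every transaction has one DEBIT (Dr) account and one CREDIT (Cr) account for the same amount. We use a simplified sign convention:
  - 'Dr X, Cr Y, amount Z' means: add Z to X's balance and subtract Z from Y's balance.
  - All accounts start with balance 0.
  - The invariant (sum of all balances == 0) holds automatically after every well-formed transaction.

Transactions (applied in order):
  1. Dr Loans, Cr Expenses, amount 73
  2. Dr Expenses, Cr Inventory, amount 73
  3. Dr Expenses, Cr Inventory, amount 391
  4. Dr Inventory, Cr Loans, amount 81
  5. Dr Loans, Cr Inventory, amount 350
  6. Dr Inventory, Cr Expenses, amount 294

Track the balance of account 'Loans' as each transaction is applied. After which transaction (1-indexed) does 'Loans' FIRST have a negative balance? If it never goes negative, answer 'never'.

Answer: 4

Derivation:
After txn 1: Loans=73
After txn 2: Loans=73
After txn 3: Loans=73
After txn 4: Loans=-8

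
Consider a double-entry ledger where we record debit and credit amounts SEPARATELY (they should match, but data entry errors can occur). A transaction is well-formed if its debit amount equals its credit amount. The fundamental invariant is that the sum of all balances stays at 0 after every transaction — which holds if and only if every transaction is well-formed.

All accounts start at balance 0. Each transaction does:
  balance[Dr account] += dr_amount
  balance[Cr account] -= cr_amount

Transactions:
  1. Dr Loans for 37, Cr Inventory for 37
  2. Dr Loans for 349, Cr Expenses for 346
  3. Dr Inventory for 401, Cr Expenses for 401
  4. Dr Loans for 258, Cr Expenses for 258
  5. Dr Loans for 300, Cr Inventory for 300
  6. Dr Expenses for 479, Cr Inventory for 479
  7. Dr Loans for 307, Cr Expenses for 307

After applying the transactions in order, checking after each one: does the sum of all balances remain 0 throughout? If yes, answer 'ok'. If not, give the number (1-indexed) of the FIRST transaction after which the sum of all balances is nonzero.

After txn 1: dr=37 cr=37 sum_balances=0
After txn 2: dr=349 cr=346 sum_balances=3
After txn 3: dr=401 cr=401 sum_balances=3
After txn 4: dr=258 cr=258 sum_balances=3
After txn 5: dr=300 cr=300 sum_balances=3
After txn 6: dr=479 cr=479 sum_balances=3
After txn 7: dr=307 cr=307 sum_balances=3

Answer: 2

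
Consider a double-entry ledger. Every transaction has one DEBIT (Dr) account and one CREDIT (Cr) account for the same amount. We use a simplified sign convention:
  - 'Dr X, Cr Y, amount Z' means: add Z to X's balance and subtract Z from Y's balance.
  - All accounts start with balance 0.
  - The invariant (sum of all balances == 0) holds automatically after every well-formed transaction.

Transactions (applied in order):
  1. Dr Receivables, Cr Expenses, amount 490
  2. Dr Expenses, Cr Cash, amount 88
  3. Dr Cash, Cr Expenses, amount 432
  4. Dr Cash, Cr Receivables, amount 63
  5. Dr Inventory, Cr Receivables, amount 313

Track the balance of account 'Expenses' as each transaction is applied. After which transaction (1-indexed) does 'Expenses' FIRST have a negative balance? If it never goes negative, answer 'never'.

Answer: 1

Derivation:
After txn 1: Expenses=-490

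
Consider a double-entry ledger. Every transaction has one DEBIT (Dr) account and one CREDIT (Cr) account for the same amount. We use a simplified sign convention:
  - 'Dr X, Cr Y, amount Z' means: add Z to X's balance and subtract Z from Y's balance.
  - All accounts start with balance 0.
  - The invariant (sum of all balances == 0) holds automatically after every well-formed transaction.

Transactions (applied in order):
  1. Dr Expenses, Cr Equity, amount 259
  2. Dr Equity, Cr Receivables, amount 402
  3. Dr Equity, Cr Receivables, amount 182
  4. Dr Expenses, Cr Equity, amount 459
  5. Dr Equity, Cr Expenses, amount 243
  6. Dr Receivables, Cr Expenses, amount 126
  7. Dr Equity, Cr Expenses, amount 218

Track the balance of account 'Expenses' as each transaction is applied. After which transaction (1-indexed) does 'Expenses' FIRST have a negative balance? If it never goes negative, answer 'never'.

After txn 1: Expenses=259
After txn 2: Expenses=259
After txn 3: Expenses=259
After txn 4: Expenses=718
After txn 5: Expenses=475
After txn 6: Expenses=349
After txn 7: Expenses=131

Answer: never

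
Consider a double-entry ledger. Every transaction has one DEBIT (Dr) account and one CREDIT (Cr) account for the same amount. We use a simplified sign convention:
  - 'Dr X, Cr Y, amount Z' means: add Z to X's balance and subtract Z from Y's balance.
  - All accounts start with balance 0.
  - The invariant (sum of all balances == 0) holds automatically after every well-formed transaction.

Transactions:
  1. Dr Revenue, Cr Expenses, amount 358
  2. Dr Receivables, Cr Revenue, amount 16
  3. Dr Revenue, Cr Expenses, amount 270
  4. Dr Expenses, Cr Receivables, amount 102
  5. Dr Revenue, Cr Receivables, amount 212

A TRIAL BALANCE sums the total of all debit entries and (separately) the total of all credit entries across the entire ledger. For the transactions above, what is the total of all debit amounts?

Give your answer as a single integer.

Answer: 958

Derivation:
Txn 1: debit+=358
Txn 2: debit+=16
Txn 3: debit+=270
Txn 4: debit+=102
Txn 5: debit+=212
Total debits = 958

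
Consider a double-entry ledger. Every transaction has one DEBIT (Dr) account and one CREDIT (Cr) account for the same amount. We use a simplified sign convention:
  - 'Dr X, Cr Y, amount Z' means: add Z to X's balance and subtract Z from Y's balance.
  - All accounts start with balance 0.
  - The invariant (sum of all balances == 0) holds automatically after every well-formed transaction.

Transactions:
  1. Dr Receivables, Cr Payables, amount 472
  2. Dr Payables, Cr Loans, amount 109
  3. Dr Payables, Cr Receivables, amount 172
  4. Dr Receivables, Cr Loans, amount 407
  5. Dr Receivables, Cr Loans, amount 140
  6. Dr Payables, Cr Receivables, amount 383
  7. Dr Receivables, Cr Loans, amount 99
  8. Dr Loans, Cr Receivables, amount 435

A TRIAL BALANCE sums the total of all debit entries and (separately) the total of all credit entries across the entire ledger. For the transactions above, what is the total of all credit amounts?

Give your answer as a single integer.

Txn 1: credit+=472
Txn 2: credit+=109
Txn 3: credit+=172
Txn 4: credit+=407
Txn 5: credit+=140
Txn 6: credit+=383
Txn 7: credit+=99
Txn 8: credit+=435
Total credits = 2217

Answer: 2217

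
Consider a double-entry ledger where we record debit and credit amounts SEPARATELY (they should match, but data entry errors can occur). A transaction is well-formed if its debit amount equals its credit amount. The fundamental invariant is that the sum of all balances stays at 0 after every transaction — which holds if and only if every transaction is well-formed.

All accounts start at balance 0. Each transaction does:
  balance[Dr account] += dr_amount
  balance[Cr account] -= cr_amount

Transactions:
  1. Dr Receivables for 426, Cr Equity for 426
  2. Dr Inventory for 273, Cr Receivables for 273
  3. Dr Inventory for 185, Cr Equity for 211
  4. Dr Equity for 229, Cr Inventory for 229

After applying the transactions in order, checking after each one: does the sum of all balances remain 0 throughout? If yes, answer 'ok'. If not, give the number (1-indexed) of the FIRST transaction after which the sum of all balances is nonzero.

After txn 1: dr=426 cr=426 sum_balances=0
After txn 2: dr=273 cr=273 sum_balances=0
After txn 3: dr=185 cr=211 sum_balances=-26
After txn 4: dr=229 cr=229 sum_balances=-26

Answer: 3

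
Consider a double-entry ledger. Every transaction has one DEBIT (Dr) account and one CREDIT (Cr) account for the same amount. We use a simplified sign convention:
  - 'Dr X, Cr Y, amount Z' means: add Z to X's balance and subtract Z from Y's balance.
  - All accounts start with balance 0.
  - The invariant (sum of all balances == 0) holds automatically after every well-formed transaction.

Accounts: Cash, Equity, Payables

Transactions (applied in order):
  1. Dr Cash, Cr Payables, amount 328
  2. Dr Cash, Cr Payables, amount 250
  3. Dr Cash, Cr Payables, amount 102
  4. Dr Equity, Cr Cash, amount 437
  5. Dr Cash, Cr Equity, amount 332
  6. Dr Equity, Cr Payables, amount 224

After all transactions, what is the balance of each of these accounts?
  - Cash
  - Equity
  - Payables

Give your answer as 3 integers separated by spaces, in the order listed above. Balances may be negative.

After txn 1 (Dr Cash, Cr Payables, amount 328): Cash=328 Payables=-328
After txn 2 (Dr Cash, Cr Payables, amount 250): Cash=578 Payables=-578
After txn 3 (Dr Cash, Cr Payables, amount 102): Cash=680 Payables=-680
After txn 4 (Dr Equity, Cr Cash, amount 437): Cash=243 Equity=437 Payables=-680
After txn 5 (Dr Cash, Cr Equity, amount 332): Cash=575 Equity=105 Payables=-680
After txn 6 (Dr Equity, Cr Payables, amount 224): Cash=575 Equity=329 Payables=-904

Answer: 575 329 -904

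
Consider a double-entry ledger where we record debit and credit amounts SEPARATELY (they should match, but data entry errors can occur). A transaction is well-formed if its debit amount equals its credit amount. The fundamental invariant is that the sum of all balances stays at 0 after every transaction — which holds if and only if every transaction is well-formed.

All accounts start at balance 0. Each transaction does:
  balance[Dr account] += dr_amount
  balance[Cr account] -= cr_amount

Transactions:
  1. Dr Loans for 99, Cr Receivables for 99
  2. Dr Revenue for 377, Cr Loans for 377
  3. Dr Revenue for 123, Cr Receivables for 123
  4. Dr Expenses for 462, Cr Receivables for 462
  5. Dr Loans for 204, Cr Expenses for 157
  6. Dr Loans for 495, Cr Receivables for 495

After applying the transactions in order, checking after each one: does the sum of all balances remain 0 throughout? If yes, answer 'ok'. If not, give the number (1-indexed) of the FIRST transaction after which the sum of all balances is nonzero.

After txn 1: dr=99 cr=99 sum_balances=0
After txn 2: dr=377 cr=377 sum_balances=0
After txn 3: dr=123 cr=123 sum_balances=0
After txn 4: dr=462 cr=462 sum_balances=0
After txn 5: dr=204 cr=157 sum_balances=47
After txn 6: dr=495 cr=495 sum_balances=47

Answer: 5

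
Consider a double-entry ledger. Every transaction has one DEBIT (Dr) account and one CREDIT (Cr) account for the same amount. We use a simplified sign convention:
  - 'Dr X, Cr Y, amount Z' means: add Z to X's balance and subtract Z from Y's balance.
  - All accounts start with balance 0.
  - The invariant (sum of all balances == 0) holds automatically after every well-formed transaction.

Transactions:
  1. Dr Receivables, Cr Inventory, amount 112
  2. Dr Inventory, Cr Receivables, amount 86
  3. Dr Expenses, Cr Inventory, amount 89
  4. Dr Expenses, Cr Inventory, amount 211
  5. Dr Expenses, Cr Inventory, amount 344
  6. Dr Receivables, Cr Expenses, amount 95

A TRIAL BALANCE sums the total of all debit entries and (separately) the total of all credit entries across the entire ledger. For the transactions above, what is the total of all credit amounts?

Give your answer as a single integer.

Txn 1: credit+=112
Txn 2: credit+=86
Txn 3: credit+=89
Txn 4: credit+=211
Txn 5: credit+=344
Txn 6: credit+=95
Total credits = 937

Answer: 937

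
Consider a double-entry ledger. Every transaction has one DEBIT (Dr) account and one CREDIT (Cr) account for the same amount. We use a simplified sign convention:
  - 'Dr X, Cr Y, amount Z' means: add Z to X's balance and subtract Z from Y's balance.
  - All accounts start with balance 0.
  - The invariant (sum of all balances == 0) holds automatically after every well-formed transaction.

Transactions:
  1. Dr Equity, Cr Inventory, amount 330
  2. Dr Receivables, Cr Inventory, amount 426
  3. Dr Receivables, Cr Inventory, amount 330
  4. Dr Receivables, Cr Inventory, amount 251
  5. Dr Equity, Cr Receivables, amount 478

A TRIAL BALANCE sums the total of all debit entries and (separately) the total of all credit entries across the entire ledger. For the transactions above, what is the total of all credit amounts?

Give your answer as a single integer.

Answer: 1815

Derivation:
Txn 1: credit+=330
Txn 2: credit+=426
Txn 3: credit+=330
Txn 4: credit+=251
Txn 5: credit+=478
Total credits = 1815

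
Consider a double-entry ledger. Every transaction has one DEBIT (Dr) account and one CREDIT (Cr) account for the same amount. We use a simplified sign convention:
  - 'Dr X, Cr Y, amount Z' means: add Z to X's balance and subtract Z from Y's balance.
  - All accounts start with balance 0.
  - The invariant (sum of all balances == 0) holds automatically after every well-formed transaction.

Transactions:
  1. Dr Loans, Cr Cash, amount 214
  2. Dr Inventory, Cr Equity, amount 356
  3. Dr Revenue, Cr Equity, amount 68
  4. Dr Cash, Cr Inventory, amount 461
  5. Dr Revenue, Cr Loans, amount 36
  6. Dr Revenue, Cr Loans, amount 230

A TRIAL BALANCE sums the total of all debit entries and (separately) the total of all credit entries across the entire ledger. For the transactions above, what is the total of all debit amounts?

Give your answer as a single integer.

Txn 1: debit+=214
Txn 2: debit+=356
Txn 3: debit+=68
Txn 4: debit+=461
Txn 5: debit+=36
Txn 6: debit+=230
Total debits = 1365

Answer: 1365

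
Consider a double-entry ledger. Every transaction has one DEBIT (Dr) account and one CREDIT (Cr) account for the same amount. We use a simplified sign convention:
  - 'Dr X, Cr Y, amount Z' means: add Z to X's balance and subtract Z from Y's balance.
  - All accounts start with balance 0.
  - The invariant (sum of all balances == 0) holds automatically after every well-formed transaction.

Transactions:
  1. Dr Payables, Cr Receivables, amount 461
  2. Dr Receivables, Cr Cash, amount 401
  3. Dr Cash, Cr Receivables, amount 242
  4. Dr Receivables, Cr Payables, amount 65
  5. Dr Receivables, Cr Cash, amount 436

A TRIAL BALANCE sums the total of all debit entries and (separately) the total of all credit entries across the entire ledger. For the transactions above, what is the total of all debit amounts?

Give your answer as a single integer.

Txn 1: debit+=461
Txn 2: debit+=401
Txn 3: debit+=242
Txn 4: debit+=65
Txn 5: debit+=436
Total debits = 1605

Answer: 1605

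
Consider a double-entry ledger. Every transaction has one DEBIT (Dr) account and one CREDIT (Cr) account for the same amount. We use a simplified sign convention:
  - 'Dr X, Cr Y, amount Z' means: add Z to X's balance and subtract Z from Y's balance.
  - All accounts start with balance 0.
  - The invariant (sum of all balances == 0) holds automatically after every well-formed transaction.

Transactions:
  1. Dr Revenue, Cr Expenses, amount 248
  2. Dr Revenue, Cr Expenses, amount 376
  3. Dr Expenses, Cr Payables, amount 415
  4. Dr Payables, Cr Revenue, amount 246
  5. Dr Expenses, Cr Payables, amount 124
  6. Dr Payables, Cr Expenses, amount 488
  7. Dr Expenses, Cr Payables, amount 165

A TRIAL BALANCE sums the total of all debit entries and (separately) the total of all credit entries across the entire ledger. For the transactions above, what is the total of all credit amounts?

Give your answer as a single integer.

Answer: 2062

Derivation:
Txn 1: credit+=248
Txn 2: credit+=376
Txn 3: credit+=415
Txn 4: credit+=246
Txn 5: credit+=124
Txn 6: credit+=488
Txn 7: credit+=165
Total credits = 2062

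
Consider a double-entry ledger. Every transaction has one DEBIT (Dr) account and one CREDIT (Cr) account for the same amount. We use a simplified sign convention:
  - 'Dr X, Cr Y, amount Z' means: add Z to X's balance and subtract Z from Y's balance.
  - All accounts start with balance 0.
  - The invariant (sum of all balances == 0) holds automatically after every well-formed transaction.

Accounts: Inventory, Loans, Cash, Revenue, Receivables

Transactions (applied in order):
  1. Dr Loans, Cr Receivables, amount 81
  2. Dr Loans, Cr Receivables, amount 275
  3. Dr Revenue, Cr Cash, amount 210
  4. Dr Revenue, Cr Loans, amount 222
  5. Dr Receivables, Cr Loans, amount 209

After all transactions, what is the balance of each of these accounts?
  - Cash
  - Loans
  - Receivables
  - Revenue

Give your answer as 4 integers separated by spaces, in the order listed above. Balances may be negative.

After txn 1 (Dr Loans, Cr Receivables, amount 81): Loans=81 Receivables=-81
After txn 2 (Dr Loans, Cr Receivables, amount 275): Loans=356 Receivables=-356
After txn 3 (Dr Revenue, Cr Cash, amount 210): Cash=-210 Loans=356 Receivables=-356 Revenue=210
After txn 4 (Dr Revenue, Cr Loans, amount 222): Cash=-210 Loans=134 Receivables=-356 Revenue=432
After txn 5 (Dr Receivables, Cr Loans, amount 209): Cash=-210 Loans=-75 Receivables=-147 Revenue=432

Answer: -210 -75 -147 432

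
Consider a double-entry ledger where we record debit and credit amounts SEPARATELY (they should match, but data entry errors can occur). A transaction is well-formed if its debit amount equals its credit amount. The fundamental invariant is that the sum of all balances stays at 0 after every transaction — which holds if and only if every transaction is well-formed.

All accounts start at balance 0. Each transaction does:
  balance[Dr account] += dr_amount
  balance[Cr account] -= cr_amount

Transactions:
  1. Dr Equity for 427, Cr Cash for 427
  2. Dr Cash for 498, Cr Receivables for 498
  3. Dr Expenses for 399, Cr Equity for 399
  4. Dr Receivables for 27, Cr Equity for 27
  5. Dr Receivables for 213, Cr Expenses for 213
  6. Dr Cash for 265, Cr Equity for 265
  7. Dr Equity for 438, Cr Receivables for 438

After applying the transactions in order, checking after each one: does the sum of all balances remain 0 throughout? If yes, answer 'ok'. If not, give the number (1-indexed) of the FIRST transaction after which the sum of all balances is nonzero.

After txn 1: dr=427 cr=427 sum_balances=0
After txn 2: dr=498 cr=498 sum_balances=0
After txn 3: dr=399 cr=399 sum_balances=0
After txn 4: dr=27 cr=27 sum_balances=0
After txn 5: dr=213 cr=213 sum_balances=0
After txn 6: dr=265 cr=265 sum_balances=0
After txn 7: dr=438 cr=438 sum_balances=0

Answer: ok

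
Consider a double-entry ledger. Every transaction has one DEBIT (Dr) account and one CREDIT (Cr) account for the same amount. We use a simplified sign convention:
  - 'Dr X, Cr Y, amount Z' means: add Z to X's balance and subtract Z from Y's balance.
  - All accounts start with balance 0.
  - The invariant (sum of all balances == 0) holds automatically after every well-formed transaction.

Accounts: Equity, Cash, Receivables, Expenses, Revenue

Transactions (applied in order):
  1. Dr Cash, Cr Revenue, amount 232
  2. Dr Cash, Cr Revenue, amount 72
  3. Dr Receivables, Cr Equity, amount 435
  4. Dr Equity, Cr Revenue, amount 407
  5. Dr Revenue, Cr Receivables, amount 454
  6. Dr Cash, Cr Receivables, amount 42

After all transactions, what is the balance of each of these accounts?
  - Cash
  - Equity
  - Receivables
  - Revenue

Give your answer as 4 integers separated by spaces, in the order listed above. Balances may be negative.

After txn 1 (Dr Cash, Cr Revenue, amount 232): Cash=232 Revenue=-232
After txn 2 (Dr Cash, Cr Revenue, amount 72): Cash=304 Revenue=-304
After txn 3 (Dr Receivables, Cr Equity, amount 435): Cash=304 Equity=-435 Receivables=435 Revenue=-304
After txn 4 (Dr Equity, Cr Revenue, amount 407): Cash=304 Equity=-28 Receivables=435 Revenue=-711
After txn 5 (Dr Revenue, Cr Receivables, amount 454): Cash=304 Equity=-28 Receivables=-19 Revenue=-257
After txn 6 (Dr Cash, Cr Receivables, amount 42): Cash=346 Equity=-28 Receivables=-61 Revenue=-257

Answer: 346 -28 -61 -257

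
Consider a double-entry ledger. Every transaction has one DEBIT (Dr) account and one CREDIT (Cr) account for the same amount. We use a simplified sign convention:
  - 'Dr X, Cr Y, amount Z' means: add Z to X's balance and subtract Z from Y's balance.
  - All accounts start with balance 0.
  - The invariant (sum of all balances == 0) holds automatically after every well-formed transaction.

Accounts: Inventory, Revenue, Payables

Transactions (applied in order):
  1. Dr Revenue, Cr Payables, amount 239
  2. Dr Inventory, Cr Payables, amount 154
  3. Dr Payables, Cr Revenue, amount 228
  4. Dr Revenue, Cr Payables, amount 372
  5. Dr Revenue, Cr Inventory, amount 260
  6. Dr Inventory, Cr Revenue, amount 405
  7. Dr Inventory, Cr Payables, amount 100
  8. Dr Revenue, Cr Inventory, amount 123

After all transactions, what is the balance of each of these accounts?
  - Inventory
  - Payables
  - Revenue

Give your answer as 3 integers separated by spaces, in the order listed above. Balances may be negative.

After txn 1 (Dr Revenue, Cr Payables, amount 239): Payables=-239 Revenue=239
After txn 2 (Dr Inventory, Cr Payables, amount 154): Inventory=154 Payables=-393 Revenue=239
After txn 3 (Dr Payables, Cr Revenue, amount 228): Inventory=154 Payables=-165 Revenue=11
After txn 4 (Dr Revenue, Cr Payables, amount 372): Inventory=154 Payables=-537 Revenue=383
After txn 5 (Dr Revenue, Cr Inventory, amount 260): Inventory=-106 Payables=-537 Revenue=643
After txn 6 (Dr Inventory, Cr Revenue, amount 405): Inventory=299 Payables=-537 Revenue=238
After txn 7 (Dr Inventory, Cr Payables, amount 100): Inventory=399 Payables=-637 Revenue=238
After txn 8 (Dr Revenue, Cr Inventory, amount 123): Inventory=276 Payables=-637 Revenue=361

Answer: 276 -637 361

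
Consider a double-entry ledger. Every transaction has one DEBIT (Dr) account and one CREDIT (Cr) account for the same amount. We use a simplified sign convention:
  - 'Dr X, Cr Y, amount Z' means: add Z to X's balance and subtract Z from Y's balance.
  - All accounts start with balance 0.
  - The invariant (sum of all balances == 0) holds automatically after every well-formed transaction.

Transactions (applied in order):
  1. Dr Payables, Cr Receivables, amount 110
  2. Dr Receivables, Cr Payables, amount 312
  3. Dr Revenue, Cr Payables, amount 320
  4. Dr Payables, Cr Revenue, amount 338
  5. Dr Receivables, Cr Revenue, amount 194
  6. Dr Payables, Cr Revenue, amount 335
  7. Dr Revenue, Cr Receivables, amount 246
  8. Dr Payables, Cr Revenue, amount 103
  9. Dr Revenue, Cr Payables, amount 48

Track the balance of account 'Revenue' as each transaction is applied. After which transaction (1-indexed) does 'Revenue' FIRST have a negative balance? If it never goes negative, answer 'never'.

Answer: 4

Derivation:
After txn 1: Revenue=0
After txn 2: Revenue=0
After txn 3: Revenue=320
After txn 4: Revenue=-18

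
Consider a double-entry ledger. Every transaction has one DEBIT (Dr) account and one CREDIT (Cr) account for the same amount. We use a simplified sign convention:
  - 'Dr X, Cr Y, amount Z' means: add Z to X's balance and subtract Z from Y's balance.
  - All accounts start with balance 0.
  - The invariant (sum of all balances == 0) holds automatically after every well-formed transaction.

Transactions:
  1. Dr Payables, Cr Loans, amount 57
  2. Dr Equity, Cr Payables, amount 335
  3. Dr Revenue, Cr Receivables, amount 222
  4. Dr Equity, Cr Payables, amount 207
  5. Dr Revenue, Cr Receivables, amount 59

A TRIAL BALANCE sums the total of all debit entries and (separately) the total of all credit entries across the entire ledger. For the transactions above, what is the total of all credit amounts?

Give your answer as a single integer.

Txn 1: credit+=57
Txn 2: credit+=335
Txn 3: credit+=222
Txn 4: credit+=207
Txn 5: credit+=59
Total credits = 880

Answer: 880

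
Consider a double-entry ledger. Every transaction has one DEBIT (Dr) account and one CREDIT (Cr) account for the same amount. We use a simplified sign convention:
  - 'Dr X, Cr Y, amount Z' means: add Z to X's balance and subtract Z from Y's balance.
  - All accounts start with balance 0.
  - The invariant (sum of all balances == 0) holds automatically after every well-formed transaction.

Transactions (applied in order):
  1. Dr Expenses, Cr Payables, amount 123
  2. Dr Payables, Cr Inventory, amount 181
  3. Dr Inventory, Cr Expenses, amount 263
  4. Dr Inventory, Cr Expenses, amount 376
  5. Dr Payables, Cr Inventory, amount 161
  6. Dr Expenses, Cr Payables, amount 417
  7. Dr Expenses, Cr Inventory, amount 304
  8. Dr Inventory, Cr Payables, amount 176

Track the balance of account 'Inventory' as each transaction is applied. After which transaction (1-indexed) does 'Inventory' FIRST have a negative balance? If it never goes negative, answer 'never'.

Answer: 2

Derivation:
After txn 1: Inventory=0
After txn 2: Inventory=-181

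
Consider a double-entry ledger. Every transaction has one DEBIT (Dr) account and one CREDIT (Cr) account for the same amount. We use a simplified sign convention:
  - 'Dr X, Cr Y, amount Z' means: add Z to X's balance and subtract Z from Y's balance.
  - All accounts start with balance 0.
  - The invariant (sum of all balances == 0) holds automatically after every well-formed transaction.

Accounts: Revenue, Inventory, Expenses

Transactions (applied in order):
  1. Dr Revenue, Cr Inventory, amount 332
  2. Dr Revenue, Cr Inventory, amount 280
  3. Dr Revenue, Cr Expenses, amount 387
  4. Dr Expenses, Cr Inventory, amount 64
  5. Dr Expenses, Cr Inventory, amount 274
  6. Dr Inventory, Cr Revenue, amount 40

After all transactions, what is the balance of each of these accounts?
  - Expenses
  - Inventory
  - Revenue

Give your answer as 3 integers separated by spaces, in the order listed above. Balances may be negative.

After txn 1 (Dr Revenue, Cr Inventory, amount 332): Inventory=-332 Revenue=332
After txn 2 (Dr Revenue, Cr Inventory, amount 280): Inventory=-612 Revenue=612
After txn 3 (Dr Revenue, Cr Expenses, amount 387): Expenses=-387 Inventory=-612 Revenue=999
After txn 4 (Dr Expenses, Cr Inventory, amount 64): Expenses=-323 Inventory=-676 Revenue=999
After txn 5 (Dr Expenses, Cr Inventory, amount 274): Expenses=-49 Inventory=-950 Revenue=999
After txn 6 (Dr Inventory, Cr Revenue, amount 40): Expenses=-49 Inventory=-910 Revenue=959

Answer: -49 -910 959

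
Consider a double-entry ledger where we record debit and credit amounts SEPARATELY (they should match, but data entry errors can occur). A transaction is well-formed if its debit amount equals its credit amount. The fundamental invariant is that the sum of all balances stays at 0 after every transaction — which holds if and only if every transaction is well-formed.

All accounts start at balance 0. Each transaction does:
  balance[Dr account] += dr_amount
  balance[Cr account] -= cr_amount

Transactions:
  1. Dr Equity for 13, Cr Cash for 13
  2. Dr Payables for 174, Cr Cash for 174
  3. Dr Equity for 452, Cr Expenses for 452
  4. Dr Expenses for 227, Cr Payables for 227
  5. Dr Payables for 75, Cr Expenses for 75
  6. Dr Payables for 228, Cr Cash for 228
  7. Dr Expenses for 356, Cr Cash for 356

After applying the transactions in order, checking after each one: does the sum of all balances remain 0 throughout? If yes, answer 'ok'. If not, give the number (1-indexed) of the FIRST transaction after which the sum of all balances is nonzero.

After txn 1: dr=13 cr=13 sum_balances=0
After txn 2: dr=174 cr=174 sum_balances=0
After txn 3: dr=452 cr=452 sum_balances=0
After txn 4: dr=227 cr=227 sum_balances=0
After txn 5: dr=75 cr=75 sum_balances=0
After txn 6: dr=228 cr=228 sum_balances=0
After txn 7: dr=356 cr=356 sum_balances=0

Answer: ok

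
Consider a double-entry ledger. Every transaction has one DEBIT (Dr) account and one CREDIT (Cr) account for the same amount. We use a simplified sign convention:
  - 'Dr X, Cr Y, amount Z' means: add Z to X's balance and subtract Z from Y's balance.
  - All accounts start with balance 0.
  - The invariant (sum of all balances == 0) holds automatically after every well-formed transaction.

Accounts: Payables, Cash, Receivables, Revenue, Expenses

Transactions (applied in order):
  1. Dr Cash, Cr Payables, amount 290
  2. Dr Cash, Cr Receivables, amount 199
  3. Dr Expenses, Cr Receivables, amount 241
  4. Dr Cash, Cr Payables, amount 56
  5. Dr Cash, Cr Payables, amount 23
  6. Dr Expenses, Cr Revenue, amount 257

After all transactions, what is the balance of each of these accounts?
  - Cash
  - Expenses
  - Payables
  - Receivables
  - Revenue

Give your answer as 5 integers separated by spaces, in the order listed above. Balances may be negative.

After txn 1 (Dr Cash, Cr Payables, amount 290): Cash=290 Payables=-290
After txn 2 (Dr Cash, Cr Receivables, amount 199): Cash=489 Payables=-290 Receivables=-199
After txn 3 (Dr Expenses, Cr Receivables, amount 241): Cash=489 Expenses=241 Payables=-290 Receivables=-440
After txn 4 (Dr Cash, Cr Payables, amount 56): Cash=545 Expenses=241 Payables=-346 Receivables=-440
After txn 5 (Dr Cash, Cr Payables, amount 23): Cash=568 Expenses=241 Payables=-369 Receivables=-440
After txn 6 (Dr Expenses, Cr Revenue, amount 257): Cash=568 Expenses=498 Payables=-369 Receivables=-440 Revenue=-257

Answer: 568 498 -369 -440 -257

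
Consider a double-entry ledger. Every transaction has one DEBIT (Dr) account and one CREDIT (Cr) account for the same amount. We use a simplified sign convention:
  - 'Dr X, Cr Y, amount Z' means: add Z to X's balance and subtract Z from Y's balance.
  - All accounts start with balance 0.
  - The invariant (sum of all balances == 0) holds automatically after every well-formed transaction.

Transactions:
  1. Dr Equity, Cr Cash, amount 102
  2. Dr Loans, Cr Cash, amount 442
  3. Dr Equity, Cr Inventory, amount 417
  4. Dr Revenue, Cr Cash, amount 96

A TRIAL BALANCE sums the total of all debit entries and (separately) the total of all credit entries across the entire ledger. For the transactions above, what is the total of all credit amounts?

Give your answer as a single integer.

Answer: 1057

Derivation:
Txn 1: credit+=102
Txn 2: credit+=442
Txn 3: credit+=417
Txn 4: credit+=96
Total credits = 1057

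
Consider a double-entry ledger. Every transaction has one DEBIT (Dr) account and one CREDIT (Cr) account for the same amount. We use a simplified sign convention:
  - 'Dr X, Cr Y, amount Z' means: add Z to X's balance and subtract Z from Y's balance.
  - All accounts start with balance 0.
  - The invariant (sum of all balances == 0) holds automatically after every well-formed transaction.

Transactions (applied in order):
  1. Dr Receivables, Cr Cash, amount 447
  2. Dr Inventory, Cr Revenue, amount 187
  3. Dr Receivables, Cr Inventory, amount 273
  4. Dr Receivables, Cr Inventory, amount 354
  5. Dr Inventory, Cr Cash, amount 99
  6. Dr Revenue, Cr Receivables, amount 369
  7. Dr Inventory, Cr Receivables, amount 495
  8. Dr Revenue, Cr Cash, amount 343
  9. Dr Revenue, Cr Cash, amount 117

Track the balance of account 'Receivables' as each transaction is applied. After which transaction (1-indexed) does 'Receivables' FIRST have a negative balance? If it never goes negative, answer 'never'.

Answer: never

Derivation:
After txn 1: Receivables=447
After txn 2: Receivables=447
After txn 3: Receivables=720
After txn 4: Receivables=1074
After txn 5: Receivables=1074
After txn 6: Receivables=705
After txn 7: Receivables=210
After txn 8: Receivables=210
After txn 9: Receivables=210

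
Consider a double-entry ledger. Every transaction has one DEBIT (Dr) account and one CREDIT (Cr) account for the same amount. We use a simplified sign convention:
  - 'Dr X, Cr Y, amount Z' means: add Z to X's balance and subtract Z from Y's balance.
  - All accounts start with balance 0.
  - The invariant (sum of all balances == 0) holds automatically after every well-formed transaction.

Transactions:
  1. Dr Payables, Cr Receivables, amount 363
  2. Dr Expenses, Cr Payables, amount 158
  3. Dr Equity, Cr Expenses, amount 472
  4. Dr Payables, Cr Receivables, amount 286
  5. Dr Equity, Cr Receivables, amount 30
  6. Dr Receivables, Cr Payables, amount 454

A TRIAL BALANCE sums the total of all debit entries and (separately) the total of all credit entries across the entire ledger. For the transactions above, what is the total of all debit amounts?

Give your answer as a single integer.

Answer: 1763

Derivation:
Txn 1: debit+=363
Txn 2: debit+=158
Txn 3: debit+=472
Txn 4: debit+=286
Txn 5: debit+=30
Txn 6: debit+=454
Total debits = 1763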